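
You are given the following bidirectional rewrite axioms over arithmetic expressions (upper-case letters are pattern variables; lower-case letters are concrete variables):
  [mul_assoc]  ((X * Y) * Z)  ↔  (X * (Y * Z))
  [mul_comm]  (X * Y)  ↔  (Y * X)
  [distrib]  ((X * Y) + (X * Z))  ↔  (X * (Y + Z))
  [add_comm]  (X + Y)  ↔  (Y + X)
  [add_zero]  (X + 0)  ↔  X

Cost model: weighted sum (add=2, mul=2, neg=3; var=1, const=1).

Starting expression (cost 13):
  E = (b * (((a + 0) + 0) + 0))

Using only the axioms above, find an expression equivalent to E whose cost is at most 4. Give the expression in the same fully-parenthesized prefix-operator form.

(1) (((a + 0) + 0) + 0)  =[add_zero →]=  ((a + 0) + 0)    ⊢ (b * ((a + 0) + 0))
(2) (a + 0)  =[add_zero →]=  a    ⊢ (b * (a + 0))
(3) (a + 0)  =[add_zero →]=  a    ⊢ cost 4, within 4

(b * a)   [cost 4]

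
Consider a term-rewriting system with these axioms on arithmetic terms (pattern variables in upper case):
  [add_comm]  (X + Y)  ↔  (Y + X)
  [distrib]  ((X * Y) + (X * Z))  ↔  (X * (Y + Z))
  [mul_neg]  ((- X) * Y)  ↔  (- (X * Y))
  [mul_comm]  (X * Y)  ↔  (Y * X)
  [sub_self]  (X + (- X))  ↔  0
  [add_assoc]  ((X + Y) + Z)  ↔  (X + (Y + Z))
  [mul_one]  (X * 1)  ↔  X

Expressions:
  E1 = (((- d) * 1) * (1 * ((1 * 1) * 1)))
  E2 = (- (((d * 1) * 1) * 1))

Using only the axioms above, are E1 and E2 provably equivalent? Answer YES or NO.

(1) (1 * 1)  =[mul_one →]=  1    ⊢ (((- d) * 1) * (1 * (1 * 1)))
(2) (1 * 1)  =[mul_one →]=  1    ⊢ (((- d) * 1) * (1 * 1))
(3) ((- d) * 1)  =[mul_one →]=  (- d)    ⊢ ((- d) * (1 * 1))
(4) (1 * 1)  =[mul_one →]=  1    ⊢ ((- d) * 1)
(5) ((- d) * 1)  =[mul_one →]=  (- d)
(6) d  =[mul_one ←]=  (d * 1)    ⊢ (- (d * 1))
(7) d  =[mul_one ←]=  (d * 1)    ⊢ (- ((d * 1) * 1))
(8) d  =[mul_one ←]=  (d * 1)    ⊢ E2

YES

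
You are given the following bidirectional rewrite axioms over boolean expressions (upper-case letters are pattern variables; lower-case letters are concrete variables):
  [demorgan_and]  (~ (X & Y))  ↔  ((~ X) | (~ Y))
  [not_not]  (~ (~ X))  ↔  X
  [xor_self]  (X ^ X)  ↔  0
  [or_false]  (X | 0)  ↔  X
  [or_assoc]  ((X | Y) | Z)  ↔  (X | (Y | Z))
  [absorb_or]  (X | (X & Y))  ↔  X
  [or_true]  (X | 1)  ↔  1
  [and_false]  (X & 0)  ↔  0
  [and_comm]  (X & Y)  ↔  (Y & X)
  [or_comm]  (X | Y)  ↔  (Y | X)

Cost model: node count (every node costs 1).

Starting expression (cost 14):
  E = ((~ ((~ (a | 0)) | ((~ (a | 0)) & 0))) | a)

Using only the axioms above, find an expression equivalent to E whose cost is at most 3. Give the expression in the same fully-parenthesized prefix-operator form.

1. [absorb_or →] ((~ (a | 0)) | ((~ (a | 0)) & 0))  →  (~ (a | 0));  E = ((~ (~ (a | 0))) | a)
2. [not_not →] (~ (~ (a | 0)))  →  (a | 0);  E = ((a | 0) | a)
3. [or_false →] (a | 0)  →  a;  cost 3 ≤ 3, done

(a | a)   [cost 3]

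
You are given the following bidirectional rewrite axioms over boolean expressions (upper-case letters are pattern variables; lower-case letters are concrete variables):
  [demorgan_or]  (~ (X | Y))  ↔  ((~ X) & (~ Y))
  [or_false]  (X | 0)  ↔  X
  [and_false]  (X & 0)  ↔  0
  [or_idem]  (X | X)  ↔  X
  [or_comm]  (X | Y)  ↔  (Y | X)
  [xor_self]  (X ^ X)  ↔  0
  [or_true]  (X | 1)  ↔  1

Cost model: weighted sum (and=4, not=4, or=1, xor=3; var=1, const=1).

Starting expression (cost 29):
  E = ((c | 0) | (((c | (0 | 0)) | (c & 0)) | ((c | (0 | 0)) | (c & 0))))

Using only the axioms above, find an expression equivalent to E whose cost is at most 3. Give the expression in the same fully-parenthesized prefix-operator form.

(1) (((c | (0 | 0)) | (c & 0)) | ((c | (0 | 0)) | (c & 0)))  =[or_idem →]=  ((c | (0 | 0)) | (c & 0))    ⊢ ((c | 0) | ((c | (0 | 0)) | (c & 0)))
(2) (0 | 0)  =[or_idem →]=  0    ⊢ ((c | 0) | ((c | 0) | (c & 0)))
(3) (c | 0)  =[or_false →]=  c    ⊢ ((c | 0) | (c | (c & 0)))
(4) (c & 0)  =[and_false →]=  0    ⊢ ((c | 0) | (c | 0))
(5) (c | 0)  =[or_false →]=  c    ⊢ ((c | 0) | c)
(6) ((c | 0) | c)  =[or_comm →]=  (c | (c | 0))
(7) (c | 0)  =[or_false →]=  c    ⊢ cost 3, within 3

(c | c)   [cost 3]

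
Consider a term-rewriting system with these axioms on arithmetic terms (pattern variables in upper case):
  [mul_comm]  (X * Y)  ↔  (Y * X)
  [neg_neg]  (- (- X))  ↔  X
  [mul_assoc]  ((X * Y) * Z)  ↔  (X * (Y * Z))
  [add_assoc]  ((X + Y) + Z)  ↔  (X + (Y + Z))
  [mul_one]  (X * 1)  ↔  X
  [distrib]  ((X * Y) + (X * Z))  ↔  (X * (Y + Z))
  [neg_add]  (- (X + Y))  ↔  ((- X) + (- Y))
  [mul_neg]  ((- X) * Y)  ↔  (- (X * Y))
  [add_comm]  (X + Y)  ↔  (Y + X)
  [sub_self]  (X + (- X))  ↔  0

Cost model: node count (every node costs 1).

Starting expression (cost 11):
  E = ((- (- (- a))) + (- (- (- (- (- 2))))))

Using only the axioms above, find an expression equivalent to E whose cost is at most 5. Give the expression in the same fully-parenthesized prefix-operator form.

1. [neg_neg →] (- (- (- (- 2))))  →  (- (- 2));  E = ((- (- (- a))) + (- (- (- 2))))
2. [neg_neg →] (- (- a))  →  a;  E = ((- a) + (- (- (- 2))))
3. [neg_neg →] (- (- (- 2)))  →  (- 2);  cost 5 ≤ 5, done

((- a) + (- 2))   [cost 5]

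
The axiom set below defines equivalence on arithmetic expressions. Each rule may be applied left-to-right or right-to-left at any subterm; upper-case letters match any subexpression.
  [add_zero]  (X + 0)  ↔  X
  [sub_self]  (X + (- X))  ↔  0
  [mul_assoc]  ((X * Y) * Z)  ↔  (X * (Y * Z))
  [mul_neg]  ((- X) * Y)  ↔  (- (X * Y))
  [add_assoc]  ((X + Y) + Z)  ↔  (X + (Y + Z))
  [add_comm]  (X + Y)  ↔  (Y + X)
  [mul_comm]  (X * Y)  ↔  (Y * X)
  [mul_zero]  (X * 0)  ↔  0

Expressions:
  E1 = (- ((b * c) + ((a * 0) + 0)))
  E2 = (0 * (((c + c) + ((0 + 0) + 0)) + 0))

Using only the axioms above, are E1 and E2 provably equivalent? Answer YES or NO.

All listed rules preserve value, hence provable equivalence implies equal values everywhere; look for a separating assignment.
a=0, b=1, c=1 gives E1 ↦ -1, E2 ↦ 0; values differ ⇒ not provably equivalent.

NO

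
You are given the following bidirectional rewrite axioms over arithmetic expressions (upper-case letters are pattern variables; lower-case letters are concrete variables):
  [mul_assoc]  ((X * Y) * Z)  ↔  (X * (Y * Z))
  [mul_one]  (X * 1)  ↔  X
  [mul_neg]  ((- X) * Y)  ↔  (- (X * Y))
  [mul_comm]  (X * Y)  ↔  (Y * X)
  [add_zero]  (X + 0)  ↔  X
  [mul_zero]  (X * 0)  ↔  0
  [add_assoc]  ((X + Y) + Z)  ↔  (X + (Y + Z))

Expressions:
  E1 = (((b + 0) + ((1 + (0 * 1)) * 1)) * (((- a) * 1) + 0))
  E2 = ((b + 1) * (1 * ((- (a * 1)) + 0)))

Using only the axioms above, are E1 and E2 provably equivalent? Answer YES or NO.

1. [mul_one →] ((1 + (0 * 1)) * 1)  →  (1 + (0 * 1));  E1 = (((b + 0) + (1 + (0 * 1))) * (((- a) * 1) + 0))
2. [mul_one →] ((- a) * 1)  →  (- a);  E1 = (((b + 0) + (1 + (0 * 1))) * ((- a) + 0))
3. [add_zero →] (b + 0)  →  b;  E1 = ((b + (1 + (0 * 1))) * ((- a) + 0))
4. [mul_one →] (0 * 1)  →  0;  E1 = ((b + (1 + 0)) * ((- a) + 0))
5. [add_zero →] ((- a) + 0)  →  (- a);  E1 = ((b + (1 + 0)) * (- a))
6. [add_zero →] (1 + 0)  →  1;  E1 = ((b + 1) * (- a))
7. [mul_one ←] (- a)  →  ((- a) * 1);  E1 = ((b + 1) * ((- a) * 1))
8. [add_zero ←] (- a)  →  ((- a) + 0);  E1 = ((b + 1) * (((- a) + 0) * 1))
9. [mul_comm →] (((- a) + 0) * 1)  →  (1 * ((- a) + 0));  E1 = ((b + 1) * (1 * ((- a) + 0)))
10. [mul_one ←] a  →  (a * 1);  this is E2

YES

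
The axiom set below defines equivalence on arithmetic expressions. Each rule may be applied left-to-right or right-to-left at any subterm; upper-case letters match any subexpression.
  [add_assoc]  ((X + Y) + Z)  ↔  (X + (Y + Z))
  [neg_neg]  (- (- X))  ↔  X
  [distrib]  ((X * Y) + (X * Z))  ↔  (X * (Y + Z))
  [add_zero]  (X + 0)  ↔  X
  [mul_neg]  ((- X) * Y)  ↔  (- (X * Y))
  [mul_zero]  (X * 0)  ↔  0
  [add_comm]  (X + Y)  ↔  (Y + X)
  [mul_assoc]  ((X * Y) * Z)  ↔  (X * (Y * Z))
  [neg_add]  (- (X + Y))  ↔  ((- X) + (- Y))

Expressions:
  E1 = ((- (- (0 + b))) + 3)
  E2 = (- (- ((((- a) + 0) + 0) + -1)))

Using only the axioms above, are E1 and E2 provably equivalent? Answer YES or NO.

NO

The axioms are sound identities: if E1 ↔* E2 then E1 and E2 evaluate identically under any assignment.
Under a=0, b=0: E1 evaluates to 3, E2 to -1. Distinct ⇒ no rewrite sequence connects them.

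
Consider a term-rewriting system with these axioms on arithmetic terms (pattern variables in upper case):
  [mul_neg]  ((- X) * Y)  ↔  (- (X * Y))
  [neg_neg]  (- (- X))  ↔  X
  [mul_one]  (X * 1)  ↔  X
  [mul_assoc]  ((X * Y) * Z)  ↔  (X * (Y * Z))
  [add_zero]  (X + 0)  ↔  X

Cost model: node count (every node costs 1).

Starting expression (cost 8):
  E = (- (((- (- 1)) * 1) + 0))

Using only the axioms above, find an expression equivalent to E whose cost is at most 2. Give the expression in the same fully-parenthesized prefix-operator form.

(- 1)   [cost 2]

step 1: add_zero (→) rewrites (((- (- 1)) * 1) + 0) into ((- (- 1)) * 1), now (- ((- (- 1)) * 1))
step 2: mul_one (→) rewrites ((- (- 1)) * 1) into (- (- 1)), now (- (- (- 1)))
step 3: neg_neg (→) rewrites (- (- 1)) into 1, reaching cost 2 (bound 2)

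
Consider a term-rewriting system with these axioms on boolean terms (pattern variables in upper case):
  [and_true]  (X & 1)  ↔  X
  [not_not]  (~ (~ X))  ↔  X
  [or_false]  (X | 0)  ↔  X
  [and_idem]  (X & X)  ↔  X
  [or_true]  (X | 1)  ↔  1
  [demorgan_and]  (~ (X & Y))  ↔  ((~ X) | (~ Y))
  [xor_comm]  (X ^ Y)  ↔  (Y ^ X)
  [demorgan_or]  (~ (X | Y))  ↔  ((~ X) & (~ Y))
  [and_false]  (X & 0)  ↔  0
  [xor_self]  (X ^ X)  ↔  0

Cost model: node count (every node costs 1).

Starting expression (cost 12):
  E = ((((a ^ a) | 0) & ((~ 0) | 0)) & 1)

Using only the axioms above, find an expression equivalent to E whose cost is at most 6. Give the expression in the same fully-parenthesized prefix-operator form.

((a ^ a) & (~ 0))   [cost 6]

step 1: or_false (→) rewrites ((~ 0) | 0) into (~ 0), now ((((a ^ a) | 0) & (~ 0)) & 1)
step 2: or_false (→) rewrites ((a ^ a) | 0) into (a ^ a), now (((a ^ a) & (~ 0)) & 1)
step 3: and_true (→) rewrites (((a ^ a) & (~ 0)) & 1) into ((a ^ a) & (~ 0)), reaching cost 6 (bound 6)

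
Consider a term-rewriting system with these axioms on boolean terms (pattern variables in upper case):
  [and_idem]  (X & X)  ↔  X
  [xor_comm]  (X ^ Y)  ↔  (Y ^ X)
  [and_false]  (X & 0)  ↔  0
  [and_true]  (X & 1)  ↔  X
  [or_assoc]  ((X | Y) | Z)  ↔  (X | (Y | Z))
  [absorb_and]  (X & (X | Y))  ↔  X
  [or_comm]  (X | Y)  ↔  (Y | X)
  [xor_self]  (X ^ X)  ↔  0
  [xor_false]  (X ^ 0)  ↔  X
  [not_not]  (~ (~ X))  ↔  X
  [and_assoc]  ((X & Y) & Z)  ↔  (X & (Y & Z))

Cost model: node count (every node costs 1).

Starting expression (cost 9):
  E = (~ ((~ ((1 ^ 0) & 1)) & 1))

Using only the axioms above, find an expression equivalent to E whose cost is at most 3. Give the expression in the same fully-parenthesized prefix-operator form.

(1 & 1)   [cost 3]

1. [xor_false →] (1 ^ 0)  →  1;  E = (~ ((~ (1 & 1)) & 1))
2. [and_true →] ((~ (1 & 1)) & 1)  →  (~ (1 & 1));  E = (~ (~ (1 & 1)))
3. [not_not →] (~ (~ (1 & 1)))  →  (1 & 1);  cost 3 ≤ 3, done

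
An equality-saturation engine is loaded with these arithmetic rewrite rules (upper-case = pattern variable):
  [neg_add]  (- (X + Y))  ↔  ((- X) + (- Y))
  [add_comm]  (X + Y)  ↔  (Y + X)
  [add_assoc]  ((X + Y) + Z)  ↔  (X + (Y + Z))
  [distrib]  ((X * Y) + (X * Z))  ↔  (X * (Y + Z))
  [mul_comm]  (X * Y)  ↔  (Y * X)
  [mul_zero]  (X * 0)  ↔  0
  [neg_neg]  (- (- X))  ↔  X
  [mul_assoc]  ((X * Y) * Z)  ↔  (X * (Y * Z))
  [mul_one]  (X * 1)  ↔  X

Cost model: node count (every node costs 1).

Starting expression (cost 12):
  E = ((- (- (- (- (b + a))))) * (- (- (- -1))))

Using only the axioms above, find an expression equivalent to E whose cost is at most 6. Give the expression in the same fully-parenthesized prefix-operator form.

step 1: neg_neg (→) rewrites (- (- -1)) into -1, now ((- (- (- (- (b + a))))) * (- -1))
step 2: neg_neg (→) rewrites (- (- (b + a))) into (b + a), now ((- (- (b + a))) * (- -1))
step 3: neg_neg (→) rewrites (- (- (b + a))) into (b + a), reaching cost 6 (bound 6)

((b + a) * (- -1))   [cost 6]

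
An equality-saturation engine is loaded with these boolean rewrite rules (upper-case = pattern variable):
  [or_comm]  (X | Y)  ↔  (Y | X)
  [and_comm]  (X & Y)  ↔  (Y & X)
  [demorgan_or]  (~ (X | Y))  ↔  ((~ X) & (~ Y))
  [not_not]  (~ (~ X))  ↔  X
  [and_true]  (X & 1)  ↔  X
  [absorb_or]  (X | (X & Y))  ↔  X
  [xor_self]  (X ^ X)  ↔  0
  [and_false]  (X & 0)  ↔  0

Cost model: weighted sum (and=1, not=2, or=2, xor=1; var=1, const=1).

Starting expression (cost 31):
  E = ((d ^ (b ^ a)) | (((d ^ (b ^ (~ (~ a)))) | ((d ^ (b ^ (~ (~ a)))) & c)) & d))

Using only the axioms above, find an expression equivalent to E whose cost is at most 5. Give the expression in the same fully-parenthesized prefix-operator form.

(d ^ (b ^ a))   [cost 5]

1. [absorb_or →] ((d ^ (b ^ (~ (~ a)))) | ((d ^ (b ^ (~ (~ a)))) & c))  →  (d ^ (b ^ (~ (~ a))));  E = ((d ^ (b ^ a)) | ((d ^ (b ^ (~ (~ a)))) & d))
2. [not_not →] (~ (~ a))  →  a;  E = ((d ^ (b ^ a)) | ((d ^ (b ^ a)) & d))
3. [absorb_or →] ((d ^ (b ^ a)) | ((d ^ (b ^ a)) & d))  →  (d ^ (b ^ a));  cost 5 ≤ 5, done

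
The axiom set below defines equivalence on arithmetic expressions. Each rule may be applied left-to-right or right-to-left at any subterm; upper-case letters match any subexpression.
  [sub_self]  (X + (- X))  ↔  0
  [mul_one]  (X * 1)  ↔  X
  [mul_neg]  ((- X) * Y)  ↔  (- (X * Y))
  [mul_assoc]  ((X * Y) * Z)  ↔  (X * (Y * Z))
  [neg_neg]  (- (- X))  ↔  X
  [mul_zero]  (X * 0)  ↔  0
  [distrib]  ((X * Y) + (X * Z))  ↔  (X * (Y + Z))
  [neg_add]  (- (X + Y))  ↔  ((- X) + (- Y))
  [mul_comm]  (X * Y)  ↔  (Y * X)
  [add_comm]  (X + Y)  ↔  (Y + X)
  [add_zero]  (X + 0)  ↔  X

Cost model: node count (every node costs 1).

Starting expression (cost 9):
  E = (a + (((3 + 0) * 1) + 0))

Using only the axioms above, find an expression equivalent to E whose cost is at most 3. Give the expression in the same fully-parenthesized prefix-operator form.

(a + 3)   [cost 3]

1. [add_zero →] (3 + 0)  →  3;  E = (a + ((3 * 1) + 0))
2. [add_zero →] ((3 * 1) + 0)  →  (3 * 1);  E = (a + (3 * 1))
3. [mul_one →] (3 * 1)  →  3;  cost 3 ≤ 3, done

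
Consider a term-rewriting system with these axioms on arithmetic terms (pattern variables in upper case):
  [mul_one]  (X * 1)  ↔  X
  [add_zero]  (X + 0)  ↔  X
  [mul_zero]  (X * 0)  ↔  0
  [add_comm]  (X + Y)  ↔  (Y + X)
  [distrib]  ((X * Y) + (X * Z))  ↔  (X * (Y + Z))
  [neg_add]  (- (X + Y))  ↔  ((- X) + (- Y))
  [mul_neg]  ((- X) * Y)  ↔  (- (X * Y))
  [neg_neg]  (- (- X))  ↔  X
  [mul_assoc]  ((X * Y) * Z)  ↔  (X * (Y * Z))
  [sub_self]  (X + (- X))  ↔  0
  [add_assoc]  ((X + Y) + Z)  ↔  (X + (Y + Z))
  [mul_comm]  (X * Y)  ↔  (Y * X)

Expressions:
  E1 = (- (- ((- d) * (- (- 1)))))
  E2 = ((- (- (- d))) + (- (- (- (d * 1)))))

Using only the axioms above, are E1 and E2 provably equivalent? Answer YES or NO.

NO

All listed rules preserve value, hence provable equivalence implies equal values everywhere; look for a separating assignment.
d=1 gives E1 ↦ -1, E2 ↦ -2; values differ ⇒ not provably equivalent.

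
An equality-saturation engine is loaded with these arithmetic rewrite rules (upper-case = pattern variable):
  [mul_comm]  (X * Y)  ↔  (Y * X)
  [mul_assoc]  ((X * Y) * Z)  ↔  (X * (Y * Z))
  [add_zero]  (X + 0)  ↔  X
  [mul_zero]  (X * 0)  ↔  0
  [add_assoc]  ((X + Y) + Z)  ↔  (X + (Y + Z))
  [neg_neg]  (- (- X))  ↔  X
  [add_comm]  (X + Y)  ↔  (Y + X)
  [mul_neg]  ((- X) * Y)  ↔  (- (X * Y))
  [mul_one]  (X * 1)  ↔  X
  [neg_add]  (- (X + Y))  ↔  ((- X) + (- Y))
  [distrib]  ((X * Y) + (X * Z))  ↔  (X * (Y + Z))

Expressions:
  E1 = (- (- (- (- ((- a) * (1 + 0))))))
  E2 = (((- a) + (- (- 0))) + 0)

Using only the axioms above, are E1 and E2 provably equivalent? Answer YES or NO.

YES

(1) (- (- (- (- ((- a) * (1 + 0))))))  =[neg_neg →]=  (- (- ((- a) * (1 + 0))))
(2) (1 + 0)  =[add_zero →]=  1    ⊢ (- (- ((- a) * 1)))
(3) ((- a) * 1)  =[mul_one →]=  (- a)    ⊢ (- (- (- a)))
(4) (- (- a))  =[neg_neg →]=  a    ⊢ (- a)
(5) (- a)  =[add_zero ←]=  ((- a) + 0)
(6) ((- a) + 0)  =[add_zero ←]=  (((- a) + 0) + 0)
(7) 0  =[neg_neg ←]=  (- (- 0))    ⊢ E2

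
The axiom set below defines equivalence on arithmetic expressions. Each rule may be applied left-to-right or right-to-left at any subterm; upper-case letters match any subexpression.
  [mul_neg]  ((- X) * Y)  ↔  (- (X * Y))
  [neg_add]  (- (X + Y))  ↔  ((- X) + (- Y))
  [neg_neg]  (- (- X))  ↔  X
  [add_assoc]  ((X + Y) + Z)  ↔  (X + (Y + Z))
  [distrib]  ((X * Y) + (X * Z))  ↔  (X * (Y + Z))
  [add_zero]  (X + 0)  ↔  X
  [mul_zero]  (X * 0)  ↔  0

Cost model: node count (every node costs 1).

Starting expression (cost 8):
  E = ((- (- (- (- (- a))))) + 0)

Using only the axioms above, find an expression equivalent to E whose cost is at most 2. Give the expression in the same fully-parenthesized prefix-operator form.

(1) ((- (- (- (- (- a))))) + 0)  =[add_zero →]=  (- (- (- (- (- a)))))
(2) (- (- a))  =[neg_neg →]=  a    ⊢ (- (- (- a)))
(3) (- (- a))  =[neg_neg →]=  a    ⊢ cost 2, within 2

(- a)   [cost 2]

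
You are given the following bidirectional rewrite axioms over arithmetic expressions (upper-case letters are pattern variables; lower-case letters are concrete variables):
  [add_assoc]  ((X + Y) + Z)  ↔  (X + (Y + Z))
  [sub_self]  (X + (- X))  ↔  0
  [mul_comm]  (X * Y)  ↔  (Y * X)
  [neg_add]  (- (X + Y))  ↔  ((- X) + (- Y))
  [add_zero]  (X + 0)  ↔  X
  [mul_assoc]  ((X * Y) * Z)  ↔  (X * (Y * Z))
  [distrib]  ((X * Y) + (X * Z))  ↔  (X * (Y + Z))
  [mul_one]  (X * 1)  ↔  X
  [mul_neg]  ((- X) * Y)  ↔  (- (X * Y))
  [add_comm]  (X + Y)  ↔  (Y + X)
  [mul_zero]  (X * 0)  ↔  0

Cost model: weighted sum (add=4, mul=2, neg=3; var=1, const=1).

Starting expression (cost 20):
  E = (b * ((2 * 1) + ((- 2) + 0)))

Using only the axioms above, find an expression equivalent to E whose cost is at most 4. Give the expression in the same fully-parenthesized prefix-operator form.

(b * 0)   [cost 4]

step 1: add_zero (→) rewrites ((- 2) + 0) into (- 2), now (b * ((2 * 1) + (- 2)))
step 2: mul_one (→) rewrites (2 * 1) into 2, now (b * (2 + (- 2)))
step 3: sub_self (→) rewrites (2 + (- 2)) into 0, reaching cost 4 (bound 4)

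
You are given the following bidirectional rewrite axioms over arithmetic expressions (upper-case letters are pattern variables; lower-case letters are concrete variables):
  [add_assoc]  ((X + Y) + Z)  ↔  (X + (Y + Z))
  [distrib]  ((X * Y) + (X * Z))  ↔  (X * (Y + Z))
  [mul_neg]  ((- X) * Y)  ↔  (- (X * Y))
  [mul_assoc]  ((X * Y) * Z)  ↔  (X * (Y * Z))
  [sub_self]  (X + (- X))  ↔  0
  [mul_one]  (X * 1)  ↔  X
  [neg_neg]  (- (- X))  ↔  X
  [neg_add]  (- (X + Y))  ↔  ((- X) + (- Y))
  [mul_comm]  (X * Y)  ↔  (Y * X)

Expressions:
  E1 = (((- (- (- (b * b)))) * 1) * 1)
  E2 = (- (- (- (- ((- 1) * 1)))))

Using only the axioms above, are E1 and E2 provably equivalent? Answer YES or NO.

NO

All listed rules preserve value, hence provable equivalence implies equal values everywhere; look for a separating assignment.
b=0 gives E1 ↦ 0, E2 ↦ -1; values differ ⇒ not provably equivalent.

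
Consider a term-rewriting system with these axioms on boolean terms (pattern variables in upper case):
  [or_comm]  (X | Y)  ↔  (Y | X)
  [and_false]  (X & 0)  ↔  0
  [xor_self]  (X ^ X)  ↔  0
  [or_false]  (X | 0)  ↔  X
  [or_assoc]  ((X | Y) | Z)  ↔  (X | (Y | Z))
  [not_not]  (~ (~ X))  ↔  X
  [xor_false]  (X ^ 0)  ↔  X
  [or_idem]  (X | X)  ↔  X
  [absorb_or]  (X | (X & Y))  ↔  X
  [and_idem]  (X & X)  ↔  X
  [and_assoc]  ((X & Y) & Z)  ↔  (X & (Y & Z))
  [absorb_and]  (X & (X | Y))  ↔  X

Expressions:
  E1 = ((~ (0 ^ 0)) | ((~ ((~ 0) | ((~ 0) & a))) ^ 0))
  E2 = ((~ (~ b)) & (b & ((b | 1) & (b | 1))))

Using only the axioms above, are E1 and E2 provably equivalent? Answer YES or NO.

Every axiom is a valid identity, so a rewrite proof would force E1 and E2 to agree under every assignment.
At a=0, b=0: E1 = 1 but E2 = 0; they differ, so no derivation exists.

NO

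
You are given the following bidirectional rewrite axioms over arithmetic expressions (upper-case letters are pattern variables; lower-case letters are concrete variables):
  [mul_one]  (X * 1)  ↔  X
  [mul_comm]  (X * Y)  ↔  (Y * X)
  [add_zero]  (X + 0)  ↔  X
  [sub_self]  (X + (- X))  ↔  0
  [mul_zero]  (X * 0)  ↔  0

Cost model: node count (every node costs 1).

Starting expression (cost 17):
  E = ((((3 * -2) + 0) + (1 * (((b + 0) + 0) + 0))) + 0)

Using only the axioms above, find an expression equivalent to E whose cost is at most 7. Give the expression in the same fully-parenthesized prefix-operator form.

((3 * -2) + (1 * b))   [cost 7]

step 1: add_zero (→) rewrites (((b + 0) + 0) + 0) into ((b + 0) + 0), now ((((3 * -2) + 0) + (1 * ((b + 0) + 0))) + 0)
step 2: add_zero (→) rewrites ((b + 0) + 0) into (b + 0), now ((((3 * -2) + 0) + (1 * (b + 0))) + 0)
step 3: add_zero (→) rewrites ((3 * -2) + 0) into (3 * -2), now (((3 * -2) + (1 * (b + 0))) + 0)
step 4: add_zero (→) rewrites (b + 0) into b, now (((3 * -2) + (1 * b)) + 0)
step 5: add_zero (→) rewrites (((3 * -2) + (1 * b)) + 0) into ((3 * -2) + (1 * b)), reaching cost 7 (bound 7)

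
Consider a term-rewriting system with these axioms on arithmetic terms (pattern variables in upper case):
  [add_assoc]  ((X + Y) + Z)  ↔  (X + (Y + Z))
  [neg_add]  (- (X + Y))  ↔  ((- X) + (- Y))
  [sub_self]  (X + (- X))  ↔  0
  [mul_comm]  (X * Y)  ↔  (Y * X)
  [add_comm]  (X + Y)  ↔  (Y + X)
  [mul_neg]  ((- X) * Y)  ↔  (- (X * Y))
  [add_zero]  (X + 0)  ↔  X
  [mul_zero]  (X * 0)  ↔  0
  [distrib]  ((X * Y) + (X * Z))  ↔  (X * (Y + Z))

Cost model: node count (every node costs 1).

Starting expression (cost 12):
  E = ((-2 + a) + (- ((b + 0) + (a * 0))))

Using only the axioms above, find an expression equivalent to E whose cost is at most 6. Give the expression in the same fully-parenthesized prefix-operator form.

((-2 + a) + (- b))   [cost 6]

step 1: mul_zero (→) rewrites (a * 0) into 0, now ((-2 + a) + (- ((b + 0) + 0)))
step 2: add_zero (→) rewrites ((b + 0) + 0) into (b + 0), now ((-2 + a) + (- (b + 0)))
step 3: add_zero (→) rewrites (b + 0) into b, reaching cost 6 (bound 6)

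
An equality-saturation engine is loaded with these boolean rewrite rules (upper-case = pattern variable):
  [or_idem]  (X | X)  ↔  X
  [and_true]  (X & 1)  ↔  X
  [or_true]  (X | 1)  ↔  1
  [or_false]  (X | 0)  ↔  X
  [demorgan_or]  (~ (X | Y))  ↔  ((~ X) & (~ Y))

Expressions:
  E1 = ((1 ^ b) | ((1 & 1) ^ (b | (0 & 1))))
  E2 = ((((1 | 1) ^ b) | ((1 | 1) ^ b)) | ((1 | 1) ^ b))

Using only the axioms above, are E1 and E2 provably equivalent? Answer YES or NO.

YES

step 1: and_true (→) rewrites (0 & 1) into 0, now ((1 ^ b) | ((1 & 1) ^ (b | 0)))
step 2: or_false (→) rewrites (b | 0) into b, now ((1 ^ b) | ((1 & 1) ^ b))
step 3: and_true (→) rewrites (1 & 1) into 1, now ((1 ^ b) | (1 ^ b))
step 4: or_idem (→) rewrites ((1 ^ b) | (1 ^ b)) into (1 ^ b)
step 5: or_idem (←) rewrites 1 into (1 | 1), now ((1 | 1) ^ b)
step 6: or_idem (←) rewrites ((1 | 1) ^ b) into (((1 | 1) ^ b) | ((1 | 1) ^ b))
step 7: or_idem (←) rewrites ((1 | 1) ^ b) into (((1 | 1) ^ b) | ((1 | 1) ^ b)), which is E2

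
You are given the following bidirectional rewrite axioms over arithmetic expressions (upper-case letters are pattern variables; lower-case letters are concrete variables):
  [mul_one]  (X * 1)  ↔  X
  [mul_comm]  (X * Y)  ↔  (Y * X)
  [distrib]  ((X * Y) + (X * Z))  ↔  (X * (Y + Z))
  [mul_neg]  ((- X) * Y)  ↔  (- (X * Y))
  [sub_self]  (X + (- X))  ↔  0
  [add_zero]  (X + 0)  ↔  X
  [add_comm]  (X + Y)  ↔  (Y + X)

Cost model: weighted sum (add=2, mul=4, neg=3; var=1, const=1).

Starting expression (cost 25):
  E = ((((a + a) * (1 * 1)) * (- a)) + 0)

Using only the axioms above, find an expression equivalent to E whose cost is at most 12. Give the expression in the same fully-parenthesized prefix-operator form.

((a + a) * (- a))   [cost 12]

(1) (1 * 1)  =[mul_one →]=  1    ⊢ ((((a + a) * 1) * (- a)) + 0)
(2) ((((a + a) * 1) * (- a)) + 0)  =[add_zero →]=  (((a + a) * 1) * (- a))
(3) ((a + a) * 1)  =[mul_one →]=  (a + a)    ⊢ cost 12, within 12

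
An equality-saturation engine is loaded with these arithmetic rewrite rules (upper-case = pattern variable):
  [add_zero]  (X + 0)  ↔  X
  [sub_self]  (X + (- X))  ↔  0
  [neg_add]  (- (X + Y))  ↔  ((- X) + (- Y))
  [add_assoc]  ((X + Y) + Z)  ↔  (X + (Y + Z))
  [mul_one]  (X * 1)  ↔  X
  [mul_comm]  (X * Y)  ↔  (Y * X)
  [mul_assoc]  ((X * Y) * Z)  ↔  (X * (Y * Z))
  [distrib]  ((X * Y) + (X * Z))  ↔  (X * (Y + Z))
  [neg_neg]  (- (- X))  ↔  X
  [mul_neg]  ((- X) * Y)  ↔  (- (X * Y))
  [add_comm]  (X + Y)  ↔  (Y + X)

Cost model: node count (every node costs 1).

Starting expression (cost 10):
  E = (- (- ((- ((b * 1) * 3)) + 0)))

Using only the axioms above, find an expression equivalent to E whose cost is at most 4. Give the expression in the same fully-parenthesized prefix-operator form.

1. [neg_neg →] (- (- ((- ((b * 1) * 3)) + 0)))  →  ((- ((b * 1) * 3)) + 0)
2. [add_zero →] ((- ((b * 1) * 3)) + 0)  →  (- ((b * 1) * 3))
3. [mul_one →] (b * 1)  →  b;  cost 4 ≤ 4, done

(- (b * 3))   [cost 4]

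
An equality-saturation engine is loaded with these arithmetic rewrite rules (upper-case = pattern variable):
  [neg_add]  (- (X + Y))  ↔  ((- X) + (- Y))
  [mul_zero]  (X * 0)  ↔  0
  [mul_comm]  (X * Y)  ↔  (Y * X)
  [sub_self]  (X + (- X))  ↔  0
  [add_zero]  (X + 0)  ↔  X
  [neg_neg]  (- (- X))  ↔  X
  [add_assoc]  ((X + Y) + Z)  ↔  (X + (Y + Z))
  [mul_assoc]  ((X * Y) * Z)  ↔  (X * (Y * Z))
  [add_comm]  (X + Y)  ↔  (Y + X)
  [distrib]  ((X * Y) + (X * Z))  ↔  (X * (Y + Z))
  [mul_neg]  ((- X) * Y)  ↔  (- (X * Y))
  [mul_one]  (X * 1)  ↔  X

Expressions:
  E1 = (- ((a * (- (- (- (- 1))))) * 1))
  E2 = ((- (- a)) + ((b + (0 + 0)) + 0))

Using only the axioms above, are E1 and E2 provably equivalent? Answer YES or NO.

NO

All listed rules preserve value, hence provable equivalence implies equal values everywhere; look for a separating assignment.
a=0, b=1 gives E1 ↦ 0, E2 ↦ 1; values differ ⇒ not provably equivalent.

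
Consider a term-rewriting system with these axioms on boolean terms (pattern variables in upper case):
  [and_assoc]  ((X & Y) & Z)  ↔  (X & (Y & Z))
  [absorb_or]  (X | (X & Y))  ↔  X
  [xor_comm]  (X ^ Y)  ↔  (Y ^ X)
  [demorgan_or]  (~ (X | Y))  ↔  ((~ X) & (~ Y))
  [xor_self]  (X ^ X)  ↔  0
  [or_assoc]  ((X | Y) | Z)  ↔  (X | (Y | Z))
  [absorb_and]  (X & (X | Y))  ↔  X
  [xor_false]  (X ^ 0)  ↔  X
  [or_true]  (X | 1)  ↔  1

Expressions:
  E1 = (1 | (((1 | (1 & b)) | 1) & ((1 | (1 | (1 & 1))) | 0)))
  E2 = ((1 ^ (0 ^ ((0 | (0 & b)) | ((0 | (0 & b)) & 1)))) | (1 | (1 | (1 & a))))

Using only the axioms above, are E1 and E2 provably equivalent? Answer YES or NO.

YES

step 1: absorb_or (→) rewrites (1 | (1 & 1)) into 1, now (1 | (((1 | (1 & b)) | 1) & ((1 | 1) | 0)))
step 2: absorb_or (→) rewrites (1 | (1 & b)) into 1, now (1 | ((1 | 1) & ((1 | 1) | 0)))
step 3: absorb_and (→) rewrites ((1 | 1) & ((1 | 1) | 0)) into (1 | 1), now (1 | (1 | 1))
step 4: xor_false (←) rewrites 1 into (1 ^ 0), now ((1 ^ 0) | (1 | 1))
step 5: xor_false (←) rewrites 0 into (0 ^ 0), now ((1 ^ (0 ^ 0)) | (1 | 1))
step 6: absorb_or (←) rewrites 1 into (1 | (1 & a)), now ((1 ^ (0 ^ 0)) | (1 | (1 | (1 & a))))
step 7: absorb_or (←) rewrites 0 into (0 | (0 & b)), now ((1 ^ (0 ^ (0 | (0 & b)))) | (1 | (1 | (1 & a))))
step 8: absorb_or (←) rewrites (0 | (0 & b)) into ((0 | (0 & b)) | ((0 | (0 & b)) & 1)), which is E2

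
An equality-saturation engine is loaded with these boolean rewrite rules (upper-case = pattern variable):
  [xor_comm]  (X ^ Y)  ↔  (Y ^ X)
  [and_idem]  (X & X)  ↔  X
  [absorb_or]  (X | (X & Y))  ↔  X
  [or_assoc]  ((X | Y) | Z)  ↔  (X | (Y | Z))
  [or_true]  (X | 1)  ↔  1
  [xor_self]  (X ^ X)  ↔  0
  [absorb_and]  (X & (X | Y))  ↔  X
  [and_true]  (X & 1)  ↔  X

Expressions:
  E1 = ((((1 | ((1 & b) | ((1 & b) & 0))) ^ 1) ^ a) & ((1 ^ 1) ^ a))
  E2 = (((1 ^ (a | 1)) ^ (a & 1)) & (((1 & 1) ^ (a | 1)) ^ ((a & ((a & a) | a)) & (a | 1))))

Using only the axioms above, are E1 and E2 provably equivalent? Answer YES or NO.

YES

(1) ((1 & b) | ((1 & b) & 0))  =[absorb_or →]=  (1 & b)    ⊢ ((((1 | (1 & b)) ^ 1) ^ a) & ((1 ^ 1) ^ a))
(2) (1 | (1 & b))  =[absorb_or →]=  1    ⊢ (((1 ^ 1) ^ a) & ((1 ^ 1) ^ a))
(3) (((1 ^ 1) ^ a) & ((1 ^ 1) ^ a))  =[and_idem →]=  ((1 ^ 1) ^ a)
(4) a  =[and_true ←]=  (a & 1)    ⊢ ((1 ^ 1) ^ (a & 1))
(5) 1  =[or_true ←]=  (a | 1)    ⊢ ((1 ^ (a | 1)) ^ (a & 1))
(6) ((1 ^ (a | 1)) ^ (a & 1))  =[and_idem ←]=  (((1 ^ (a | 1)) ^ (a & 1)) & ((1 ^ (a | 1)) ^ (a & 1)))
(7) 1  =[or_true ←]=  (a | 1)    ⊢ (((1 ^ (a | 1)) ^ (a & 1)) & ((1 ^ (a | 1)) ^ (a & (a | 1))))
(8) a  =[absorb_and ←]=  (a & (a | a))    ⊢ (((1 ^ (a | 1)) ^ (a & 1)) & ((1 ^ (a | 1)) ^ ((a & (a | a)) & (a | 1))))
(9) 1  =[and_idem ←]=  (1 & 1)    ⊢ (((1 ^ (a | 1)) ^ (a & 1)) & (((1 & 1) ^ (a | 1)) ^ ((a & (a | a)) & (a | 1))))
(10) a  =[and_idem ←]=  (a & a)    ⊢ E2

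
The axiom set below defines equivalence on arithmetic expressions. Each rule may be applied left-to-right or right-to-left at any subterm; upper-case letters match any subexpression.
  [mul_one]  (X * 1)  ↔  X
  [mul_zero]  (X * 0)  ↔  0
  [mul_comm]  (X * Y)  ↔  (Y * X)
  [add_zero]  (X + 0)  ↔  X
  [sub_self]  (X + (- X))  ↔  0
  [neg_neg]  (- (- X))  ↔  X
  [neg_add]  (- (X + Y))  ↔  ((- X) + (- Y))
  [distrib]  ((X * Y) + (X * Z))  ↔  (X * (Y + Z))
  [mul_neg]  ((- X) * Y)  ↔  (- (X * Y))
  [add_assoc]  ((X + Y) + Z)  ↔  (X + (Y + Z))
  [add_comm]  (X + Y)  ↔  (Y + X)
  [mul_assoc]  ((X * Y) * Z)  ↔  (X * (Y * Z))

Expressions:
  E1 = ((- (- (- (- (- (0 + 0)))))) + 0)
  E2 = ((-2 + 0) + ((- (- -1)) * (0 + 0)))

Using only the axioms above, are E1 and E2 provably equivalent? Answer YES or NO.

All listed rules preserve value, hence provable equivalence implies equal values everywhere; look for a separating assignment.
the empty assignment (no variables occur) gives E1 ↦ 0, E2 ↦ -2; values differ ⇒ not provably equivalent.

NO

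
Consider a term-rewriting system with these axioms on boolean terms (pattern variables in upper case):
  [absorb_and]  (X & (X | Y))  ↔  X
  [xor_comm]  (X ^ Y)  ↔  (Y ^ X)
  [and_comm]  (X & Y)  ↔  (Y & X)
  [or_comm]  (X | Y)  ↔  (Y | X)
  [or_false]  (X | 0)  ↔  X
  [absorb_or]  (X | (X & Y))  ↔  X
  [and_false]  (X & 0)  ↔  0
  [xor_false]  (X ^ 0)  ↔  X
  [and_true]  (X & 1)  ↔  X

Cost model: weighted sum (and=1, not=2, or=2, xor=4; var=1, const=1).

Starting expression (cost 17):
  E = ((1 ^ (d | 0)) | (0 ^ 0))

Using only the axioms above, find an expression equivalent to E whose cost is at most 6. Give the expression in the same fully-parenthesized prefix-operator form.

(1 ^ d)   [cost 6]

step 1: xor_false (→) rewrites (0 ^ 0) into 0, now ((1 ^ (d | 0)) | 0)
step 2: or_false (→) rewrites ((1 ^ (d | 0)) | 0) into (1 ^ (d | 0))
step 3: or_false (→) rewrites (d | 0) into d, reaching cost 6 (bound 6)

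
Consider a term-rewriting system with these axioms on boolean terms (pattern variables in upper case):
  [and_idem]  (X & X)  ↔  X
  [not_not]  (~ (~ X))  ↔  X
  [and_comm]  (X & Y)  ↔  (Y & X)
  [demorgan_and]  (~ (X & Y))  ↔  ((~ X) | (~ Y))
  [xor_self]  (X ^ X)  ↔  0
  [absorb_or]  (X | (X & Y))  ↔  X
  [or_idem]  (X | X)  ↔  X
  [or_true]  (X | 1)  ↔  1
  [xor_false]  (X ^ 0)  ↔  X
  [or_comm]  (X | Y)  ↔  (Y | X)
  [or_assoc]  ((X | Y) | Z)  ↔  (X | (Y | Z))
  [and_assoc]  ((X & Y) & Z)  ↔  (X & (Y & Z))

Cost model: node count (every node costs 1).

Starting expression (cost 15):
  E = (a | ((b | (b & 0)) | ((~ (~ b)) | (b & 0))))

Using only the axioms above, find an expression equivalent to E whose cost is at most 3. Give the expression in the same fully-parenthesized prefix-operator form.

(a | b)   [cost 3]

step 1: not_not (→) rewrites (~ (~ b)) into b, now (a | ((b | (b & 0)) | (b | (b & 0))))
step 2: or_idem (→) rewrites ((b | (b & 0)) | (b | (b & 0))) into (b | (b & 0)), now (a | (b | (b & 0)))
step 3: absorb_or (→) rewrites (b | (b & 0)) into b, reaching cost 3 (bound 3)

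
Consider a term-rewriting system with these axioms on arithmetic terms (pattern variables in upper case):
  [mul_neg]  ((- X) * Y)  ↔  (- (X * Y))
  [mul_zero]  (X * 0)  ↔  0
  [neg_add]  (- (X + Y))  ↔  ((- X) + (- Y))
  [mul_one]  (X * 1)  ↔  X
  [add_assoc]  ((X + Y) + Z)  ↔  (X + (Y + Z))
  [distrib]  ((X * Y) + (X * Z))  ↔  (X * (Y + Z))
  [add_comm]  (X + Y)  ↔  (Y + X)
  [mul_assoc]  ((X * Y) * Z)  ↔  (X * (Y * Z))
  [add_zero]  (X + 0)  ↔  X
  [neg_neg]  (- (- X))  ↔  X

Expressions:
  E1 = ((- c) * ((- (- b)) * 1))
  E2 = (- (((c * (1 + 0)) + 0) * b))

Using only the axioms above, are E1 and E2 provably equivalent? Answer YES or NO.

(1) (- (- b))  =[neg_neg →]=  b    ⊢ ((- c) * (b * 1))
(2) (b * 1)  =[mul_one →]=  b    ⊢ ((- c) * b)
(3) ((- c) * b)  =[mul_neg →]=  (- (c * b))
(4) c  =[add_zero ←]=  (c + 0)    ⊢ (- ((c + 0) * b))
(5) c  =[mul_one ←]=  (c * 1)    ⊢ (- (((c * 1) + 0) * b))
(6) 1  =[add_zero ←]=  (1 + 0)    ⊢ E2

YES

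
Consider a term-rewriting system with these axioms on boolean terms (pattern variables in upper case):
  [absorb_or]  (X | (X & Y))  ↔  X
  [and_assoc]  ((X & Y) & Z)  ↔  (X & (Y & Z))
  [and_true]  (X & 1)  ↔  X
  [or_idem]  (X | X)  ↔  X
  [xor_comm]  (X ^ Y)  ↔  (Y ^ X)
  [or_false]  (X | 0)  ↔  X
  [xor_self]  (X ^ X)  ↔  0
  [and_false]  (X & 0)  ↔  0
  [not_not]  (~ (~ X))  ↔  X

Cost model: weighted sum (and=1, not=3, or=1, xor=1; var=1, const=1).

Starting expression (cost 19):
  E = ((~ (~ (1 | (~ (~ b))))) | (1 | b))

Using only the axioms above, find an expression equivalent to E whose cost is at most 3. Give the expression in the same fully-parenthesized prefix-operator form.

step 1: not_not (→) rewrites (~ (~ b)) into b, now ((~ (~ (1 | b))) | (1 | b))
step 2: not_not (→) rewrites (~ (~ (1 | b))) into (1 | b), now ((1 | b) | (1 | b))
step 3: or_idem (→) rewrites ((1 | b) | (1 | b)) into (1 | b), reaching cost 3 (bound 3)

(1 | b)   [cost 3]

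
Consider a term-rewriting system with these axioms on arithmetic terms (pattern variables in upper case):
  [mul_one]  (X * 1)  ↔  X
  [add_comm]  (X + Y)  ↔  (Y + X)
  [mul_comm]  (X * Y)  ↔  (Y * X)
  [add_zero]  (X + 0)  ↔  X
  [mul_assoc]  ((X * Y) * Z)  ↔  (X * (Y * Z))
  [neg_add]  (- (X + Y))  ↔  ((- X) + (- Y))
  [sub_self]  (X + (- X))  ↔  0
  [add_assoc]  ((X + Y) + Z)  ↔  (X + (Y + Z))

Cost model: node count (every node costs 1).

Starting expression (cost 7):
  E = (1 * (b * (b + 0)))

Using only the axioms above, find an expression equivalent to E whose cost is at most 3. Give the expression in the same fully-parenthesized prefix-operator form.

step 1: add_zero (→) rewrites (b + 0) into b, now (1 * (b * b))
step 2: mul_comm (→) rewrites (1 * (b * b)) into ((b * b) * 1)
step 3: mul_one (→) rewrites ((b * b) * 1) into (b * b), reaching cost 3 (bound 3)

(b * b)   [cost 3]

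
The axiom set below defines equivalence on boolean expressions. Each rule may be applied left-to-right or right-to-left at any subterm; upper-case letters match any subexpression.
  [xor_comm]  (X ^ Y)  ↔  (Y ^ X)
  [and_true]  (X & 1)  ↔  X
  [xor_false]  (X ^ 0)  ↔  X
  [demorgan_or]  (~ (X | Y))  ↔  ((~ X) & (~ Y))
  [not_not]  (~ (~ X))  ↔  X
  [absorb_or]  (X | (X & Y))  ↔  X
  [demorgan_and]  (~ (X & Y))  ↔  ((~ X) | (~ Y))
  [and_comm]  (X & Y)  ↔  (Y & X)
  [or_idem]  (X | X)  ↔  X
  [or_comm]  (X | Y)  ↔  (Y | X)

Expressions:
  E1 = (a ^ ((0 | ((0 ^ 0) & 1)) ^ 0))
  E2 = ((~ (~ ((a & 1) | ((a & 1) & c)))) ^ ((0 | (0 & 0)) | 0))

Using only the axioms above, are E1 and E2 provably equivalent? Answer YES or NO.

YES

step 1: xor_false (→) rewrites (0 ^ 0) into 0, now (a ^ ((0 | (0 & 1)) ^ 0))
step 2: xor_false (→) rewrites ((0 | (0 & 1)) ^ 0) into (0 | (0 & 1)), now (a ^ (0 | (0 & 1)))
step 3: absorb_or (→) rewrites (0 | (0 & 1)) into 0, now (a ^ 0)
step 4: or_idem (←) rewrites 0 into (0 | 0), now (a ^ (0 | 0))
step 5: and_true (←) rewrites a into (a & 1), now ((a & 1) ^ (0 | 0))
step 6: absorb_or (←) rewrites (a & 1) into ((a & 1) | ((a & 1) & c)), now (((a & 1) | ((a & 1) & c)) ^ (0 | 0))
step 7: absorb_or (←) rewrites 0 into (0 | (0 & 0)), now (((a & 1) | ((a & 1) & c)) ^ ((0 | (0 & 0)) | 0))
step 8: not_not (←) rewrites ((a & 1) | ((a & 1) & c)) into (~ (~ ((a & 1) | ((a & 1) & c)))), which is E2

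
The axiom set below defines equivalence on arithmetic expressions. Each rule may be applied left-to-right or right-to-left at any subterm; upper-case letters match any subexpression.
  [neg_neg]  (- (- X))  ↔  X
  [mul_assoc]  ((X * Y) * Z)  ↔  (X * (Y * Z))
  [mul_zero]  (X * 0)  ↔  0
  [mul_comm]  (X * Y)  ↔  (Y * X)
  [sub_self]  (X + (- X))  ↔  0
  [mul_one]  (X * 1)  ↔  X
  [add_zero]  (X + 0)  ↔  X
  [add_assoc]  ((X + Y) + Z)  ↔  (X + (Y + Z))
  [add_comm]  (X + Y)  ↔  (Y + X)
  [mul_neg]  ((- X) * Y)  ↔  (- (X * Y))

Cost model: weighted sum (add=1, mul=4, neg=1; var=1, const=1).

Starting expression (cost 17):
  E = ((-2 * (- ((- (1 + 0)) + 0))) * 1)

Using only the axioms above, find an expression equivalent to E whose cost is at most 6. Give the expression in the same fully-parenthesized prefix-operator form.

step 1: mul_one (→) rewrites ((-2 * (- ((- (1 + 0)) + 0))) * 1) into (-2 * (- ((- (1 + 0)) + 0)))
step 2: add_zero (→) rewrites (1 + 0) into 1, now (-2 * (- ((- 1) + 0)))
step 3: add_zero (→) rewrites ((- 1) + 0) into (- 1), now (-2 * (- (- 1)))
step 4: neg_neg (→) rewrites (- (- 1)) into 1, reaching cost 6 (bound 6)

(-2 * 1)   [cost 6]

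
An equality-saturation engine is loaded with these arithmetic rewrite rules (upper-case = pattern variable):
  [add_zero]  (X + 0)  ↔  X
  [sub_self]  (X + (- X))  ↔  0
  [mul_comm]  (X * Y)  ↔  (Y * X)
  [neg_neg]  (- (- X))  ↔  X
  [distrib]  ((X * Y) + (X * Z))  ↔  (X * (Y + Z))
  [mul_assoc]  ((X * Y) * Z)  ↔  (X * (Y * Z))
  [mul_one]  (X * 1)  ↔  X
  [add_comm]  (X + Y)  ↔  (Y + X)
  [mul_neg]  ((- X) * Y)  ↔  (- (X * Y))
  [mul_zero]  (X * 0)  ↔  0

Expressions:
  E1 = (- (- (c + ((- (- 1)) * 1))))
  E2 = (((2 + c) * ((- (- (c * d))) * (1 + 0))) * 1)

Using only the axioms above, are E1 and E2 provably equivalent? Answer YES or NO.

Every axiom is a valid identity, so a rewrite proof would force E1 and E2 to agree under every assignment.
At c=0, d=0: E1 = 1 but E2 = 0; they differ, so no derivation exists.

NO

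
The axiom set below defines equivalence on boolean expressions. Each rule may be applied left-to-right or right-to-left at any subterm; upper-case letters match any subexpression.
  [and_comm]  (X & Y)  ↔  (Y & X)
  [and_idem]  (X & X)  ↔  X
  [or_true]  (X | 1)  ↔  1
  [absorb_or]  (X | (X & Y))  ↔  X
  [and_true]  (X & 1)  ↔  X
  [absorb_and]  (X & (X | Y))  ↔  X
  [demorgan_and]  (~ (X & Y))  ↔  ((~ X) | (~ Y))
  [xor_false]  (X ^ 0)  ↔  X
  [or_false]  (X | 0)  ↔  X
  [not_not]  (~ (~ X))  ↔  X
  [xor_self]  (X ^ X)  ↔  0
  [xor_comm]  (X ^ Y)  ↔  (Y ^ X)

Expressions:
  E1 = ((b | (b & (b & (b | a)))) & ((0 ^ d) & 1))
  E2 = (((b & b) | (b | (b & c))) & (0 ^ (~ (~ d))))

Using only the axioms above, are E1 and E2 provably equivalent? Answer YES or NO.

1. [and_true →] ((0 ^ d) & 1)  →  (0 ^ d);  E1 = ((b | (b & (b & (b | a)))) & (0 ^ d))
2. [absorb_and →] (b & (b | a))  →  b;  E1 = ((b | (b & b)) & (0 ^ d))
3. [and_idem →] (b & b)  →  b;  E1 = ((b | b) & (0 ^ d))
4. [not_not ←] d  →  (~ (~ d));  E1 = ((b | b) & (0 ^ (~ (~ d))))
5. [and_idem ←] b  →  (b & b);  E1 = (((b & b) | b) & (0 ^ (~ (~ d))))
6. [absorb_or ←] b  →  (b | (b & c));  this is E2

YES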